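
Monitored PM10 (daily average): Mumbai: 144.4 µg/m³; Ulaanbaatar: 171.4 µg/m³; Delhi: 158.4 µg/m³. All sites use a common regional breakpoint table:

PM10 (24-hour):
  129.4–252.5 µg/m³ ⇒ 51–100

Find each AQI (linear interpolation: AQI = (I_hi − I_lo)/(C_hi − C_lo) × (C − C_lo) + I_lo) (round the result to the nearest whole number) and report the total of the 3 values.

Mumbai 144.4: bracket 129.4–252.5 → index 51–100; slope 49/123.1, offset 15.0.
AQI = 51 + 49/123.1·15.0 ≈ 56.97 ⇒ 57.
Ulaanbaatar 171.4: bracket 129.4–252.5 → index 51–100; slope 49/123.1, offset 42.0.
AQI = 51 + 49/123.1·42.0 ≈ 67.72 ⇒ 68.
Delhi: 158.4 ∈ [129.4, 252.5] ↔ index [51, 100].
51 + (158.4−129.4)·(100−51)/(252.5−129.4) = 51 + 29.0·49/123.1 ≈ 62.54, so AQI = 63.
AQIs: Mumbai=57, Ulaanbaatar=68, Delhi=63. Sum = 57 + 68 + 63 = 188.

188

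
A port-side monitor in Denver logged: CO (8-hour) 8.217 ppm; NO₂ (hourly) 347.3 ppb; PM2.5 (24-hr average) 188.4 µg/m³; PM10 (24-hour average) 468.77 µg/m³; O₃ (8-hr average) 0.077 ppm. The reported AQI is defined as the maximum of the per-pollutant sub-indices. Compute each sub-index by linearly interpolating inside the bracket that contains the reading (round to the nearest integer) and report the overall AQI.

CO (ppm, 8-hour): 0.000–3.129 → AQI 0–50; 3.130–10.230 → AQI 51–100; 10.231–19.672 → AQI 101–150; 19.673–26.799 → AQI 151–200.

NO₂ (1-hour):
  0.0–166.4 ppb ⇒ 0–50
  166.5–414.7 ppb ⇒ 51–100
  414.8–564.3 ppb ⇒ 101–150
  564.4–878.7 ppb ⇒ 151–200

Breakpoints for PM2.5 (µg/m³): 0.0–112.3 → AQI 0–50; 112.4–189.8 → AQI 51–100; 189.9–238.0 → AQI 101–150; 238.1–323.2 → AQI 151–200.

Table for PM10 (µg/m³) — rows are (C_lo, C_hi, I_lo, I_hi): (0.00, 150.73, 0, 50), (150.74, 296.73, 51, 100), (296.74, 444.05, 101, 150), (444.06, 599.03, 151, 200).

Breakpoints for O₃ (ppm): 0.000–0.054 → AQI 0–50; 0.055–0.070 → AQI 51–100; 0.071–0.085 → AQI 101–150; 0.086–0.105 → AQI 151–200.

159

CO: 8.217 lies in 3.130–10.230, so I_lo=51, I_hi=100, C_lo=3.130, C_hi=10.230.
(100−51)/(10.230−3.130) × (8.217−3.130) + 51 = 49/7.100 × 5.087 + 51 ≈ 86.11 → 86.
NO₂: 347.3 lies in 166.5–414.7, so I_lo=51, I_hi=100, C_lo=166.5, C_hi=414.7.
(100−51)/(414.7−166.5) × (347.3−166.5) + 51 = 49/248.2 × 180.8 + 51 ≈ 86.69 → 87.
PM2.5: 188.4 lies in 112.4–189.8, so I_lo=51, I_hi=100, C_lo=112.4, C_hi=189.8.
(100−51)/(189.8−112.4) × (188.4−112.4) + 51 = 49/77.4 × 76.0 + 51 ≈ 99.11 → 99.
PM10: 468.77 lies in 444.06–599.03, so I_lo=151, I_hi=200, C_lo=444.06, C_hi=599.03.
(200−151)/(599.03−444.06) × (468.77−444.06) + 151 = 49/154.97 × 24.71 + 151 ≈ 158.81 → 159.
O₃: 0.077 ∈ [0.071, 0.085] ↔ index [101, 150].
101 + (0.077−0.071)·(150−101)/(0.085−0.071) = 101 + 0.006·49/0.014 ≈ 122.00, so AQI = 122.
Sub-indices: CO→86, NO₂→87, PM2.5→99, PM10→159, O₃→122. Overall AQI = max = 159; dominant pollutant is PM10.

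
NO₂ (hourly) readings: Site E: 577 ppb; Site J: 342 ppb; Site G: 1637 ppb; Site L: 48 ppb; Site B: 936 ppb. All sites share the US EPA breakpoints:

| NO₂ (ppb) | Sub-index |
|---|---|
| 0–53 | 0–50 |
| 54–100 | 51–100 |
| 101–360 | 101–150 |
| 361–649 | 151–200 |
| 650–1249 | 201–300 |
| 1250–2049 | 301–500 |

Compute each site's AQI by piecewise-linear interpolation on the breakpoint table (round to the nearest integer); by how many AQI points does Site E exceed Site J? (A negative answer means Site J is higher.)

41

Site E: 577 lies in 361–649, so I_lo=151, I_hi=200, C_lo=361, C_hi=649.
(200−151)/(649−361) × (577−361) + 151 = 49/288 × 216 + 151 ≈ 187.75 → 188.
Site J: 342 lies in 101–360, so I_lo=101, I_hi=150, C_lo=101, C_hi=360.
(150−101)/(360−101) × (342−101) + 101 = 49/259 × 241 + 101 ≈ 146.59 → 147.
Site G: 1637 lies in 1250–2049, so I_lo=301, I_hi=500, C_lo=1250, C_hi=2049.
(500−301)/(2049−1250) × (1637−1250) + 301 = 199/799 × 387 + 301 ≈ 397.39 → 397.
Site L: 48 ∈ [0, 53] ↔ index [0, 50].
0 + (48−0)·(50−0)/(53−0) = 0 + 48·50/53 ≈ 45.28, so AQI = 45.
Site B: 936 lies in 650–1249, so I_lo=201, I_hi=300, C_lo=650, C_hi=1249.
(300−201)/(1249−650) × (936−650) + 201 = 99/599 × 286 + 201 ≈ 248.27 → 248.
AQIs: Site E=188, Site J=147, Site G=397, Site L=45, Site B=248. Site E (188) − Site J (147) = 41.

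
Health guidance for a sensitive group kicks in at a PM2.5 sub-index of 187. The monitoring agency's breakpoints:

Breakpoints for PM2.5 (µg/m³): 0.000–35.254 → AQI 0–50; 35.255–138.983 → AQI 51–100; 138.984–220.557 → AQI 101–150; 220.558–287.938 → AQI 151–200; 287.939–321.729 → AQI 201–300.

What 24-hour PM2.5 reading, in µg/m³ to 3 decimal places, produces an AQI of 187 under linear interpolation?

AQI 187 lies in the 151–200 band, which corresponds to 220.558–287.938 µg/m³.
C = 220.558 + (187−151)×(287.938−220.558)/(200−151) = 220.558 + 36×67.380/49 ≈ 270.06167 µg/m³ → 270.062 µg/m³ to 3 dp.

270.062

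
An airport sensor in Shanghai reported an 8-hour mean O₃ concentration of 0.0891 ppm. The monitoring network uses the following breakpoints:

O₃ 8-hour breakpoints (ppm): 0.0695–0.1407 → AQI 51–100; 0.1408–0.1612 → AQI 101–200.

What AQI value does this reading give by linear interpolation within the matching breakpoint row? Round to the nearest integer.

64

O₃: 0.0891 lies in 0.0695–0.1407, so I_lo=51, I_hi=100, C_lo=0.0695, C_hi=0.1407.
(100−51)/(0.1407−0.0695) × (0.0891−0.0695) + 51 = 49/0.0712 × 0.0196 + 51 ≈ 64.49 → 64.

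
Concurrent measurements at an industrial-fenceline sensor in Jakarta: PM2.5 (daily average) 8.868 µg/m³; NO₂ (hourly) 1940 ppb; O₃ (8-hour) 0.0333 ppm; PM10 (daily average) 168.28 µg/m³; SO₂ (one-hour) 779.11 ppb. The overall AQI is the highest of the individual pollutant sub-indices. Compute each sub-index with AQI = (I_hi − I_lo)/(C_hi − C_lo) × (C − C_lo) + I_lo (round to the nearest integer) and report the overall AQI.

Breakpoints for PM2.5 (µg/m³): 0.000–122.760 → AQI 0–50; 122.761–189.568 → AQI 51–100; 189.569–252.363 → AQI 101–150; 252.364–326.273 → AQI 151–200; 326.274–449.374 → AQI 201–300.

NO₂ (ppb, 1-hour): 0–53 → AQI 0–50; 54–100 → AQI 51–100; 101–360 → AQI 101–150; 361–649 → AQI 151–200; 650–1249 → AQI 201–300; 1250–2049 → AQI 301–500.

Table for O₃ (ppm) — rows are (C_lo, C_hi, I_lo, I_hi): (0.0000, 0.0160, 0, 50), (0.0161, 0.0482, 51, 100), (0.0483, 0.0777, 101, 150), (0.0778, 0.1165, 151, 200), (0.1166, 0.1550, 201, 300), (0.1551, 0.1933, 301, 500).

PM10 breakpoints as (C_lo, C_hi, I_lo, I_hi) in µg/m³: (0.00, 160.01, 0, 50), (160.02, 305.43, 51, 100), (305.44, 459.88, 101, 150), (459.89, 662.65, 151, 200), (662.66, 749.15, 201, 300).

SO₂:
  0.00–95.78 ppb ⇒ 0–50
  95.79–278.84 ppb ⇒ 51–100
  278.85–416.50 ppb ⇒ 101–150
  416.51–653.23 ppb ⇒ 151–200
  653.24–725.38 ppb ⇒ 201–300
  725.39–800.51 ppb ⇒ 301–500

473

PM2.5: row 0.000–122.760 (AQI 0–50). (50−0)·(8.868−0.000)/(122.760−0.000) + 0 = 50·8.868/122.760 + 0 ≈ 3.61 → 4.
NO₂ 1940: bracket 1250–2049 → index 301–500; slope 199/799, offset 690.
AQI = 301 + 199/799·690 ≈ 472.85 ⇒ 473.
O₃: row 0.0161–0.0482 (AQI 51–100). (100−51)·(0.0333−0.0161)/(0.0482−0.0161) + 51 = 49·0.0172/0.0321 + 51 ≈ 77.26 → 77.
PM10 168.28: bracket 160.02–305.43 → index 51–100; slope 49/145.41, offset 8.26.
AQI = 51 + 49/145.41·8.26 ≈ 53.78 ⇒ 54.
SO₂: row 725.39–800.51 (AQI 301–500). (500−301)·(779.11−725.39)/(800.51−725.39) + 301 = 199·53.72/75.12 + 301 ≈ 443.31 → 443.
Sub-indices: PM2.5→4, NO₂→473, O₃→77, PM10→54, SO₂→443. Overall AQI = max = 473; dominant pollutant is NO₂.
AQI 473: Hazardous.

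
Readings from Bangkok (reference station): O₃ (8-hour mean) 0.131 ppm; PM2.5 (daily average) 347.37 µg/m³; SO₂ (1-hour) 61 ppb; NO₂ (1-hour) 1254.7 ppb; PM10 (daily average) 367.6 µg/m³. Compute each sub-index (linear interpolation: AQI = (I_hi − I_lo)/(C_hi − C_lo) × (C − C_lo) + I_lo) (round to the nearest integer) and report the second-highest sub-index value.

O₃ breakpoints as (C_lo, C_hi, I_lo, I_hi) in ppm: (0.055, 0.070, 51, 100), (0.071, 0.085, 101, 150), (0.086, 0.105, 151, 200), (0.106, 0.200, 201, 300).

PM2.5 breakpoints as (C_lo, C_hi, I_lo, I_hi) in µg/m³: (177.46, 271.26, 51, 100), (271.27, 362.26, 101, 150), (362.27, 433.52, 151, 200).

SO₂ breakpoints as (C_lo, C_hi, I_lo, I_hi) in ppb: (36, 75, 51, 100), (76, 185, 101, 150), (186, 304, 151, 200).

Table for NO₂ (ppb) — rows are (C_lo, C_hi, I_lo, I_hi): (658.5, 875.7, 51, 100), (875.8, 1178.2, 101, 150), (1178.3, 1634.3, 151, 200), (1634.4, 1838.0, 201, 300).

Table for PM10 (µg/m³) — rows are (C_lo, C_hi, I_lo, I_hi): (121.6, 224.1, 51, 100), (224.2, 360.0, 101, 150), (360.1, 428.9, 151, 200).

O₃: row 0.106–0.200 (AQI 201–300). (300−201)·(0.131−0.106)/(0.200−0.106) + 201 = 99·0.025/0.094 + 201 ≈ 227.33 → 227.
PM2.5: row 271.27–362.26 (AQI 101–150). (150−101)·(347.37−271.27)/(362.26−271.27) + 101 = 49·76.10/90.99 + 101 ≈ 141.98 → 142.
SO₂: row 36–75 (AQI 51–100). (100−51)·(61−36)/(75−36) + 51 = 49·25/39 + 51 ≈ 82.41 → 82.
NO₂ 1254.7: bracket 1178.3–1634.3 → index 151–200; slope 49/456.0, offset 76.4.
AQI = 151 + 49/456.0·76.4 ≈ 159.21 ⇒ 159.
PM10: 367.6 lies in 360.1–428.9, so I_lo=151, I_hi=200, C_lo=360.1, C_hi=428.9.
(200−151)/(428.9−360.1) × (367.6−360.1) + 151 = 49/68.8 × 7.5 + 151 ≈ 156.34 → 156.
Sub-indices: O₃→227, PM2.5→142, SO₂→82, NO₂→159, PM10→156. Ranked high→low: 227, 159, 156, 142, 82. Second-highest sub-index = 159.

159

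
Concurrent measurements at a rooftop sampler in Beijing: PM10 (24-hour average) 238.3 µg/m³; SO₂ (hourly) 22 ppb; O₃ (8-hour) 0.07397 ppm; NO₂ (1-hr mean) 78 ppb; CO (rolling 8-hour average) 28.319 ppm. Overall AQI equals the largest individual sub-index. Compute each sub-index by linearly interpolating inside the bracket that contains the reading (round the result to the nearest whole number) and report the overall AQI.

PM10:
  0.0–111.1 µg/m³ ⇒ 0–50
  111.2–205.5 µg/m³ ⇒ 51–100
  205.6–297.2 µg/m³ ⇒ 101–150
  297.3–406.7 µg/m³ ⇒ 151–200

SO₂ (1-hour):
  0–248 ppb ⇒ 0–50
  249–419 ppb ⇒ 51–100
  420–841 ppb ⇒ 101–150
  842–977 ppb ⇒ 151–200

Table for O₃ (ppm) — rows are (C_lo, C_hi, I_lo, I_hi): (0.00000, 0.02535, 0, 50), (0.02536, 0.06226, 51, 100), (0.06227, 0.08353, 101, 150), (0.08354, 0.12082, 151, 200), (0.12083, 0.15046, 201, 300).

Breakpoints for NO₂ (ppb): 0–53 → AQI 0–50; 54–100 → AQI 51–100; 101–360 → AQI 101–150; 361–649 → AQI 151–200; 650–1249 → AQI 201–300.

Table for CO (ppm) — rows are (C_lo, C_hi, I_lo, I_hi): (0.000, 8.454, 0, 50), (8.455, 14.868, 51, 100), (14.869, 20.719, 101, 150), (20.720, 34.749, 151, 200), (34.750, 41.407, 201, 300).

PM10: 238.3 lies in 205.6–297.2, so I_lo=101, I_hi=150, C_lo=205.6, C_hi=297.2.
(150−101)/(297.2−205.6) × (238.3−205.6) + 101 = 49/91.6 × 32.7 + 101 ≈ 118.49 → 118.
SO₂: 22 ∈ [0, 248] ↔ index [0, 50].
0 + (22−0)·(50−0)/(248−0) = 0 + 22·50/248 ≈ 4.44, so AQI = 4.
O₃: 0.07397 lies in 0.06227–0.08353, so I_lo=101, I_hi=150, C_lo=0.06227, C_hi=0.08353.
(150−101)/(0.08353−0.06227) × (0.07397−0.06227) + 101 = 49/0.02126 × 0.01170 + 101 ≈ 127.97 → 128.
NO₂: row 54–100 (AQI 51–100). (100−51)·(78−54)/(100−54) + 51 = 49·24/46 + 51 ≈ 76.57 → 77.
CO: row 20.720–34.749 (AQI 151–200). (200−151)·(28.319−20.720)/(34.749−20.720) + 151 = 49·7.599/14.029 + 151 ≈ 177.54 → 178.
Sub-indices: PM10→118, SO₂→4, O₃→128, NO₂→77, CO→178. Overall AQI = max = 178; dominant pollutant is CO.

178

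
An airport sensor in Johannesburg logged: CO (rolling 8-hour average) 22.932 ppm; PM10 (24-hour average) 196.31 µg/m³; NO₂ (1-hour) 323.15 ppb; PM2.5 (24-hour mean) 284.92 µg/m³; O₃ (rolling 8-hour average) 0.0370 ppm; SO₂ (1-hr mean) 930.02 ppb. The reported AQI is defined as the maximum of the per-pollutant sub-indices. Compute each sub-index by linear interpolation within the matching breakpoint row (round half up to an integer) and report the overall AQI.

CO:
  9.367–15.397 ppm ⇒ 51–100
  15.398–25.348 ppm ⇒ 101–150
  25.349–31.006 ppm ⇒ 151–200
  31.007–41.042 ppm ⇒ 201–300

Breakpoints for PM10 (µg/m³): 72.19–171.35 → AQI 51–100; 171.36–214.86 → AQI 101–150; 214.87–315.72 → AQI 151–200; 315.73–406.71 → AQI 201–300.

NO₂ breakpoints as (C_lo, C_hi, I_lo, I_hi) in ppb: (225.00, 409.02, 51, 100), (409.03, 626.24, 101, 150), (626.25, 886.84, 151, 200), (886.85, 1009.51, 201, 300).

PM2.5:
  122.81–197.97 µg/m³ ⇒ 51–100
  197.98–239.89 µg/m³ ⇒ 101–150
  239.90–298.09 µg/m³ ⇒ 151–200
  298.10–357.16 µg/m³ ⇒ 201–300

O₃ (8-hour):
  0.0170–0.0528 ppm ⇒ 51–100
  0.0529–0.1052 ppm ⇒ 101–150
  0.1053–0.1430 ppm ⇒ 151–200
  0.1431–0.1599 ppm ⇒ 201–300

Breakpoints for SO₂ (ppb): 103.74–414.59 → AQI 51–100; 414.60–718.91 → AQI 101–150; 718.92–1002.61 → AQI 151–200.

189

CO: 22.932 ∈ [15.398, 25.348] ↔ index [101, 150].
101 + (22.932−15.398)·(150−101)/(25.348−15.398) = 101 + 7.534·49/9.950 ≈ 138.10, so AQI = 138.
PM10 196.31: bracket 171.36–214.86 → index 101–150; slope 49/43.50, offset 24.95.
AQI = 101 + 49/43.50·24.95 ≈ 129.10 ⇒ 129.
NO₂: 323.15 lies in 225.00–409.02, so I_lo=51, I_hi=100, C_lo=225.00, C_hi=409.02.
(100−51)/(409.02−225.00) × (323.15−225.00) + 51 = 49/184.02 × 98.15 + 51 ≈ 77.13 → 77.
PM2.5: 284.92 ∈ [239.90, 298.09] ↔ index [151, 200].
151 + (284.92−239.90)·(200−151)/(298.09−239.90) = 151 + 45.02·49/58.19 ≈ 188.91, so AQI = 189.
O₃: row 0.0170–0.0528 (AQI 51–100). (100−51)·(0.0370−0.0170)/(0.0528−0.0170) + 51 = 49·0.0200/0.0358 + 51 ≈ 78.37 → 78.
SO₂: 930.02 ∈ [718.92, 1002.61] ↔ index [151, 200].
151 + (930.02−718.92)·(200−151)/(1002.61−718.92) = 151 + 211.10·49/283.69 ≈ 187.46, so AQI = 187.
Sub-indices: CO→138, PM10→129, NO₂→77, PM2.5→189, O₃→78, SO₂→187. Overall AQI = max = 189; dominant pollutant is PM2.5.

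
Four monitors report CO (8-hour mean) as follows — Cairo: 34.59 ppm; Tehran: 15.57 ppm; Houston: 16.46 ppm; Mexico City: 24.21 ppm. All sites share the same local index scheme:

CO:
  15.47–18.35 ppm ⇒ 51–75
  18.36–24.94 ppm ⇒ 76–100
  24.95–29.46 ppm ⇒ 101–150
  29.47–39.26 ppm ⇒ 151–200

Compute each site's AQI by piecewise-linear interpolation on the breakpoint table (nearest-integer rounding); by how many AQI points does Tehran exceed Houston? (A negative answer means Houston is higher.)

-7

Cairo: 34.59 lies in 29.47–39.26, so I_lo=151, I_hi=200, C_lo=29.47, C_hi=39.26.
(200−151)/(39.26−29.47) × (34.59−29.47) + 151 = 49/9.79 × 5.12 + 151 ≈ 176.63 → 177.
Tehran: 15.57 lies in 15.47–18.35, so I_lo=51, I_hi=75, C_lo=15.47, C_hi=18.35.
(75−51)/(18.35−15.47) × (15.57−15.47) + 51 = 24/2.88 × 0.10 + 51 ≈ 51.83 → 52.
Houston: 16.46 ∈ [15.47, 18.35] ↔ index [51, 75].
51 + (16.46−15.47)·(75−51)/(18.35−15.47) = 51 + 0.99·24/2.88 ≈ 59.25, so AQI = 59.
Mexico City: 24.21 lies in 18.36–24.94, so I_lo=76, I_hi=100, C_lo=18.36, C_hi=24.94.
(100−76)/(24.94−18.36) × (24.21−18.36) + 76 = 24/6.58 × 5.85 + 76 ≈ 97.34 → 97.
AQIs: Cairo=177, Tehran=52, Houston=59, Mexico City=97. Tehran (52) − Houston (59) = -7.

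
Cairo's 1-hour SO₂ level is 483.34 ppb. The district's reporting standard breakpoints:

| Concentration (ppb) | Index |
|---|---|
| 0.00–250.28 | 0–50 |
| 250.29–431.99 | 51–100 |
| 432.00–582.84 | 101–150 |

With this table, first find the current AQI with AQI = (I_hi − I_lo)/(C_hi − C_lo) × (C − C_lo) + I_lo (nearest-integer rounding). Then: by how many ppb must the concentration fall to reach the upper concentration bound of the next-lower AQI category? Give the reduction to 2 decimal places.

51.35

SO₂: row 432.00–582.84 (AQI 101–150). (150−101)·(483.34−432.00)/(582.84−432.00) + 101 = 49·51.34/150.84 + 101 ≈ 117.68 → 118.
Current AQI 118 is in the Unhealthy for Sensitive Groups range (101–150). The next-lower category tops out at AQI 100, whose upper concentration bound is 431.99 ppb.
Reduction needed = 483.34 − 431.99 = 51.35 ppb.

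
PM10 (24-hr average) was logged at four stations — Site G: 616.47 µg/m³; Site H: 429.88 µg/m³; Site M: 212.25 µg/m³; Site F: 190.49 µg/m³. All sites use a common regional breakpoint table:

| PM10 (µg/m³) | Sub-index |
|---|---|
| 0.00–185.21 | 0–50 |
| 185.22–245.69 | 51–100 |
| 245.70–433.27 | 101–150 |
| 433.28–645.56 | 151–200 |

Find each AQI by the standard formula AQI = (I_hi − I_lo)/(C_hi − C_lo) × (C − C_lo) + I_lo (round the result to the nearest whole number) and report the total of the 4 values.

470

Site G: 616.47 ∈ [433.28, 645.56] ↔ index [151, 200].
151 + (616.47−433.28)·(200−151)/(645.56−433.28) = 151 + 183.19·49/212.28 ≈ 193.29, so AQI = 193.
Site H 429.88: bracket 245.70–433.27 → index 101–150; slope 49/187.57, offset 184.18.
AQI = 101 + 49/187.57·184.18 ≈ 149.11 ⇒ 149.
Site M: row 185.22–245.69 (AQI 51–100). (100−51)·(212.25−185.22)/(245.69−185.22) + 51 = 49·27.03/60.47 + 51 ≈ 72.90 → 73.
Site F: row 185.22–245.69 (AQI 51–100). (100−51)·(190.49−185.22)/(245.69−185.22) + 51 = 49·5.27/60.47 + 51 ≈ 55.27 → 55.
AQIs: Site G=193, Site H=149, Site M=73, Site F=55. Sum = 193 + 149 + 73 + 55 = 470.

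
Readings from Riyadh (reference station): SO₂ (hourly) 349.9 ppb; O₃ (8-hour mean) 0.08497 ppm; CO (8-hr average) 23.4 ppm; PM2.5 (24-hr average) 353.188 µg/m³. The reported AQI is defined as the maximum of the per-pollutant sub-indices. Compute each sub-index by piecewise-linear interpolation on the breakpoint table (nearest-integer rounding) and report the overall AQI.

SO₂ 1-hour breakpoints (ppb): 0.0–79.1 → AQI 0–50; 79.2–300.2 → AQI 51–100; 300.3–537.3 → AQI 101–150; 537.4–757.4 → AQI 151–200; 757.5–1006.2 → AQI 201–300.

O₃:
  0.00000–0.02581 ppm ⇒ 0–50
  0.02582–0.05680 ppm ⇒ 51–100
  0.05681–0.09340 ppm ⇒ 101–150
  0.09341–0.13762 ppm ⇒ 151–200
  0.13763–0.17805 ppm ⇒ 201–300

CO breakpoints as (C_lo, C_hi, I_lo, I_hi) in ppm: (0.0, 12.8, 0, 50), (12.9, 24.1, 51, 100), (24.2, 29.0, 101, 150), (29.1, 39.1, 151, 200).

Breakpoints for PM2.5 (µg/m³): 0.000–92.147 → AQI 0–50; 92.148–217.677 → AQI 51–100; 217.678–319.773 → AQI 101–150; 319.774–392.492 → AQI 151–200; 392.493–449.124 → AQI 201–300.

SO₂: 349.9 lies in 300.3–537.3, so I_lo=101, I_hi=150, C_lo=300.3, C_hi=537.3.
(150−101)/(537.3−300.3) × (349.9−300.3) + 101 = 49/237.0 × 49.6 + 101 ≈ 111.25 → 111.
O₃ 0.08497: bracket 0.05681–0.09340 → index 101–150; slope 49/0.03659, offset 0.02816.
AQI = 101 + 49/0.03659·0.02816 ≈ 138.71 ⇒ 139.
CO: 23.4 ∈ [12.9, 24.1] ↔ index [51, 100].
51 + (23.4−12.9)·(100−51)/(24.1−12.9) = 51 + 10.5·49/11.2 ≈ 96.94, so AQI = 97.
PM2.5: row 319.774–392.492 (AQI 151–200). (200−151)·(353.188−319.774)/(392.492−319.774) + 151 = 49·33.414/72.718 + 151 ≈ 173.52 → 174.
Sub-indices: SO₂→111, O₃→139, CO→97, PM2.5→174. Overall AQI = max = 174; dominant pollutant is PM2.5.
AQI 174: Unhealthy.

174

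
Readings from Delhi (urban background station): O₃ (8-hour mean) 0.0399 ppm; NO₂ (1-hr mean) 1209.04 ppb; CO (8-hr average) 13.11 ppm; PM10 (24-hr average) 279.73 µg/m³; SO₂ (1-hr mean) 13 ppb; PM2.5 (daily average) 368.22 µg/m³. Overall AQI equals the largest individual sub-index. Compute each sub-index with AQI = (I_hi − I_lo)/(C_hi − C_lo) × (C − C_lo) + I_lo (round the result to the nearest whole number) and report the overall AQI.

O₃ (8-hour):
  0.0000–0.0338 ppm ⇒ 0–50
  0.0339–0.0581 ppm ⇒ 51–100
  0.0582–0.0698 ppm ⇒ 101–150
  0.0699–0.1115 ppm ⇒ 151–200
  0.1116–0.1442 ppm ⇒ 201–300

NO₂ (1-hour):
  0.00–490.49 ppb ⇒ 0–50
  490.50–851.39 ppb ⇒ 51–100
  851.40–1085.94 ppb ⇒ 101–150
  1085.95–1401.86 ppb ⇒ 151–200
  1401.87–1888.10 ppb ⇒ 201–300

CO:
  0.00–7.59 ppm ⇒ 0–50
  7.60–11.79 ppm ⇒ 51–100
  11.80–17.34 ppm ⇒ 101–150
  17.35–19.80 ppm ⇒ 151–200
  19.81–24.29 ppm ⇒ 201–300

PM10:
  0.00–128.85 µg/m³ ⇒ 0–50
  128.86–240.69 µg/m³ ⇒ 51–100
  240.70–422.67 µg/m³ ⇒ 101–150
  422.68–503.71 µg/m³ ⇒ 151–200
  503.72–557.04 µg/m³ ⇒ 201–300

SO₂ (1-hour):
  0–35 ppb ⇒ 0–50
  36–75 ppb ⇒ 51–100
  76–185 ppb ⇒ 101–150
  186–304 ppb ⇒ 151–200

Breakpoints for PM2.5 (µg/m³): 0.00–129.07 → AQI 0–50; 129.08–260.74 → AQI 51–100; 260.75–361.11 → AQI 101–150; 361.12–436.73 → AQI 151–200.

170

O₃: 0.0399 ∈ [0.0339, 0.0581] ↔ index [51, 100].
51 + (0.0399−0.0339)·(100−51)/(0.0581−0.0339) = 51 + 0.0060·49/0.0242 ≈ 63.15, so AQI = 63.
NO₂: 1209.04 lies in 1085.95–1401.86, so I_lo=151, I_hi=200, C_lo=1085.95, C_hi=1401.86.
(200−151)/(1401.86−1085.95) × (1209.04−1085.95) + 151 = 49/315.91 × 123.09 + 151 ≈ 170.09 → 170.
CO: row 11.80–17.34 (AQI 101–150). (150−101)·(13.11−11.80)/(17.34−11.80) + 101 = 49·1.31/5.54 + 101 ≈ 112.59 → 113.
PM10: 279.73 ∈ [240.70, 422.67] ↔ index [101, 150].
101 + (279.73−240.70)·(150−101)/(422.67−240.70) = 101 + 39.03·49/181.97 ≈ 111.51, so AQI = 112.
SO₂ 13: bracket 0–35 → index 0–50; slope 50/35, offset 13.
AQI = 0 + 50/35·13 ≈ 18.57 ⇒ 19.
PM2.5: 368.22 ∈ [361.12, 436.73] ↔ index [151, 200].
151 + (368.22−361.12)·(200−151)/(436.73−361.12) = 151 + 7.10·49/75.61 ≈ 155.60, so AQI = 156.
Sub-indices: O₃→63, NO₂→170, CO→113, PM10→112, SO₂→19, PM2.5→156. Overall AQI = max = 170; dominant pollutant is NO₂.
AQI 170: Unhealthy.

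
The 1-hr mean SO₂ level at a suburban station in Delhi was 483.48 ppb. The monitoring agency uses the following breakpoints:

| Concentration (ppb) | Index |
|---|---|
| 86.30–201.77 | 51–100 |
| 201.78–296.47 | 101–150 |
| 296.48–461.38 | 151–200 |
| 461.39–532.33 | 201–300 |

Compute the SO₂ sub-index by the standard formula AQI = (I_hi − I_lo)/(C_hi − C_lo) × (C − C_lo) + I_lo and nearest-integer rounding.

SO₂: 483.48 lies in 461.39–532.33, so I_lo=201, I_hi=300, C_lo=461.39, C_hi=532.33.
(300−201)/(532.33−461.39) × (483.48−461.39) + 201 = 99/70.94 × 22.09 + 201 ≈ 231.83 → 232.
AQI 232 falls in the Very Unhealthy category.

232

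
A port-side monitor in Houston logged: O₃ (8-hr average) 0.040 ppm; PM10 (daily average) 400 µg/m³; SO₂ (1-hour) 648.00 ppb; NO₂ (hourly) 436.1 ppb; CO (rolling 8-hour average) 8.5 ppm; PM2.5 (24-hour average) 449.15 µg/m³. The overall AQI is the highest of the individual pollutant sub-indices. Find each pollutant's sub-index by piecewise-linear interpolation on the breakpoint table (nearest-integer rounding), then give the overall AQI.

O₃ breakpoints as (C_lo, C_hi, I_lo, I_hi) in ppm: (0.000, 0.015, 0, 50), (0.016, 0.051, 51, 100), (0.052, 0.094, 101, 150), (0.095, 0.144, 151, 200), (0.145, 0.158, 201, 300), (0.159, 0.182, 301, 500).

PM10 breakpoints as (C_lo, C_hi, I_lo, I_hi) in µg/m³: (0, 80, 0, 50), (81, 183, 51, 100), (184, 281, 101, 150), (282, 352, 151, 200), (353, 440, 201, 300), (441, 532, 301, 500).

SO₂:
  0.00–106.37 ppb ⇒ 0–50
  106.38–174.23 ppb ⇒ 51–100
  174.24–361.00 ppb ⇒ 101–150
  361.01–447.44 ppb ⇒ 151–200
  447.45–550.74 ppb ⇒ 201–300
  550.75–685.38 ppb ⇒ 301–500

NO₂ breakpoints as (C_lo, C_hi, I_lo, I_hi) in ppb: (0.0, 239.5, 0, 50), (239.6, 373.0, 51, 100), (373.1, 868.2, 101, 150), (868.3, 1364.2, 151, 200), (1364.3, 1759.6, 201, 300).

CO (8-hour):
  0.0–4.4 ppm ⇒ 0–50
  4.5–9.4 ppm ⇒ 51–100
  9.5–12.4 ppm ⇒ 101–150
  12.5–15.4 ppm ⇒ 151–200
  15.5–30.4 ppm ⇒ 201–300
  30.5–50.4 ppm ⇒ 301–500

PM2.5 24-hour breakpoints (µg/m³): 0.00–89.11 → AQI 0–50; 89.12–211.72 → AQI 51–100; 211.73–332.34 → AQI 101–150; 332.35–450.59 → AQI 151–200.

445

O₃ 0.040: bracket 0.016–0.051 → index 51–100; slope 49/0.035, offset 0.024.
AQI = 51 + 49/0.035·0.024 ≈ 84.60 ⇒ 85.
PM10: row 353–440 (AQI 201–300). (300−201)·(400−353)/(440−353) + 201 = 99·47/87 + 201 ≈ 254.48 → 254.
SO₂: row 550.75–685.38 (AQI 301–500). (500−301)·(648.00−550.75)/(685.38−550.75) + 301 = 199·97.25/134.63 + 301 ≈ 444.75 → 445.
NO₂ 436.1: bracket 373.1–868.2 → index 101–150; slope 49/495.1, offset 63.0.
AQI = 101 + 49/495.1·63.0 ≈ 107.24 ⇒ 107.
CO: row 4.5–9.4 (AQI 51–100). (100−51)·(8.5−4.5)/(9.4−4.5) + 51 = 49·4.0/4.9 + 51 ≈ 91.00 → 91.
PM2.5: 449.15 ∈ [332.35, 450.59] ↔ index [151, 200].
151 + (449.15−332.35)·(200−151)/(450.59−332.35) = 151 + 116.80·49/118.24 ≈ 199.40, so AQI = 199.
Sub-indices: O₃→85, PM10→254, SO₂→445, NO₂→107, CO→91, PM2.5→199. Overall AQI = max = 445; dominant pollutant is SO₂.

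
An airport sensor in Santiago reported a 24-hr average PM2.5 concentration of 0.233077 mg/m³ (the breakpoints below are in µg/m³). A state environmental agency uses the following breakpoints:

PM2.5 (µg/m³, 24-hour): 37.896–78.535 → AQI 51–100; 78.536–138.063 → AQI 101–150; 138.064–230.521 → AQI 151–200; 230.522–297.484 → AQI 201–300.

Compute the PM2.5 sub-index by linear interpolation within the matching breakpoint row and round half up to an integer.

205

Convert: 0.233077 mg/m³ = 233.077 µg/m³.
PM2.5 233.077: bracket 230.522–297.484 → index 201–300; slope 99/66.962, offset 2.555.
AQI = 201 + 99/66.962·2.555 ≈ 204.78 ⇒ 205.
AQI 205 falls in the Very Unhealthy category.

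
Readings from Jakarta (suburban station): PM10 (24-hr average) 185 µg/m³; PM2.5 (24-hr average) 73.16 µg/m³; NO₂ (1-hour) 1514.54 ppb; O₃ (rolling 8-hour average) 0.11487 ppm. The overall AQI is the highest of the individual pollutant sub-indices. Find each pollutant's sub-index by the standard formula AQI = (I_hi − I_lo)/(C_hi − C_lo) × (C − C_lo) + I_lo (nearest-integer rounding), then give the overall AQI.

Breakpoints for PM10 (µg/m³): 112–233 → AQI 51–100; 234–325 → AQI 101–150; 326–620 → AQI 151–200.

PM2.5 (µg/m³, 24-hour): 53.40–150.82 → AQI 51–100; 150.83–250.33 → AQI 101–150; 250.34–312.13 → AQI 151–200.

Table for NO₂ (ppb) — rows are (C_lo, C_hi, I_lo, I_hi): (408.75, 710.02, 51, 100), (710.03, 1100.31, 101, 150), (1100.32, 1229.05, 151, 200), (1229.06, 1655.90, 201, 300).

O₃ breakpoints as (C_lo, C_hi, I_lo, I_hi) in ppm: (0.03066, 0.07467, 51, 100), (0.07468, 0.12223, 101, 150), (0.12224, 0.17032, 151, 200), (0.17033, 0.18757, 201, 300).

PM10 185: bracket 112–233 → index 51–100; slope 49/121, offset 73.
AQI = 51 + 49/121·73 ≈ 80.56 ⇒ 81.
PM2.5: row 53.40–150.82 (AQI 51–100). (100−51)·(73.16−53.40)/(150.82−53.40) + 51 = 49·19.76/97.42 + 51 ≈ 60.94 → 61.
NO₂: 1514.54 ∈ [1229.06, 1655.90] ↔ index [201, 300].
201 + (1514.54−1229.06)·(300−201)/(1655.90−1229.06) = 201 + 285.48·99/426.84 ≈ 267.21, so AQI = 267.
O₃: 0.11487 ∈ [0.07468, 0.12223] ↔ index [101, 150].
101 + (0.11487−0.07468)·(150−101)/(0.12223−0.07468) = 101 + 0.04019·49/0.04755 ≈ 142.42, so AQI = 142.
Sub-indices: PM10→81, PM2.5→61, NO₂→267, O₃→142. Overall AQI = max = 267; dominant pollutant is NO₂.
AQI 267: Very Unhealthy.

267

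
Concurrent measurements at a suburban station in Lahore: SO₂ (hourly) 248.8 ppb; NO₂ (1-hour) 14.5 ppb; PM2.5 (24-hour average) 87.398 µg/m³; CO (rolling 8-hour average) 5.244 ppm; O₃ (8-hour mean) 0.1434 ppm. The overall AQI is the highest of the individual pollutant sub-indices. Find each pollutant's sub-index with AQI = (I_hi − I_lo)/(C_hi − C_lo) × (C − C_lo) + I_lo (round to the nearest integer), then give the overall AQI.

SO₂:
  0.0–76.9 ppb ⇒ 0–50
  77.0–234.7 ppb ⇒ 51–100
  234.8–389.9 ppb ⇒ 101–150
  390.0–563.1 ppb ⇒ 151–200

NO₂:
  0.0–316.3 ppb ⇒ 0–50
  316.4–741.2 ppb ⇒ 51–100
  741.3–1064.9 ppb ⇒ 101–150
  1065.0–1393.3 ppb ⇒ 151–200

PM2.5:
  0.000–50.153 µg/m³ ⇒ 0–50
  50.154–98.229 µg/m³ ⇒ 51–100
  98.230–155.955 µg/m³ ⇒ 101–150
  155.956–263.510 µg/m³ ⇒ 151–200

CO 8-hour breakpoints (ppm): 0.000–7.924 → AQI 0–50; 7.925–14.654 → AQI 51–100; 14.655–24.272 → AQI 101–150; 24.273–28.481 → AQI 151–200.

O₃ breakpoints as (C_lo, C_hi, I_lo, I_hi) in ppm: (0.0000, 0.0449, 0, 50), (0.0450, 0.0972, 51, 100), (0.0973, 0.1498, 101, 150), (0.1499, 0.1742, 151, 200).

144

SO₂ 248.8: bracket 234.8–389.9 → index 101–150; slope 49/155.1, offset 14.0.
AQI = 101 + 49/155.1·14.0 ≈ 105.42 ⇒ 105.
NO₂: row 0.0–316.3 (AQI 0–50). (50−0)·(14.5−0.0)/(316.3−0.0) + 0 = 50·14.5/316.3 + 0 ≈ 2.29 → 2.
PM2.5: 87.398 lies in 50.154–98.229, so I_lo=51, I_hi=100, C_lo=50.154, C_hi=98.229.
(100−51)/(98.229−50.154) × (87.398−50.154) + 51 = 49/48.075 × 37.244 + 51 ≈ 88.96 → 89.
CO: row 0.000–7.924 (AQI 0–50). (50−0)·(5.244−0.000)/(7.924−0.000) + 0 = 50·5.244/7.924 + 0 ≈ 33.09 → 33.
O₃ 0.1434: bracket 0.0973–0.1498 → index 101–150; slope 49/0.0525, offset 0.0461.
AQI = 101 + 49/0.0525·0.0461 ≈ 144.03 ⇒ 144.
Sub-indices: SO₂→105, NO₂→2, PM2.5→89, CO→33, O₃→144. Overall AQI = max = 144; dominant pollutant is O₃.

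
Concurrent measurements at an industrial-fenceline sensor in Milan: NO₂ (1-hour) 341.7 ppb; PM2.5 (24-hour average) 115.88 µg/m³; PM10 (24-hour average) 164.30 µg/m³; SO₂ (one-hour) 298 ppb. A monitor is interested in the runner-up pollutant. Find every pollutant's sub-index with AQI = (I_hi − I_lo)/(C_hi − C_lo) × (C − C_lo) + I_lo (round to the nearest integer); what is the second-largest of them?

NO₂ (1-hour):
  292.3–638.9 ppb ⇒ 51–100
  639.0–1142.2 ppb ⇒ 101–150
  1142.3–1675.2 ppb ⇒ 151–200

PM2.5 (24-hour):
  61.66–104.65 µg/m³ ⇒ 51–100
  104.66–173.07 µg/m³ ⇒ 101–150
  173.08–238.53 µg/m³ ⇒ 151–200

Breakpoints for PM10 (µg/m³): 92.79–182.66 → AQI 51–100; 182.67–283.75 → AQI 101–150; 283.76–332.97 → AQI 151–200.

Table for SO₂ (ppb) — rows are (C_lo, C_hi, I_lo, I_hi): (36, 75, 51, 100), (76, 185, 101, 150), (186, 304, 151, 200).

NO₂ 341.7: bracket 292.3–638.9 → index 51–100; slope 49/346.6, offset 49.4.
AQI = 51 + 49/346.6·49.4 ≈ 57.98 ⇒ 58.
PM2.5: 115.88 lies in 104.66–173.07, so I_lo=101, I_hi=150, C_lo=104.66, C_hi=173.07.
(150−101)/(173.07−104.66) × (115.88−104.66) + 101 = 49/68.41 × 11.22 + 101 ≈ 109.04 → 109.
PM10: 164.30 ∈ [92.79, 182.66] ↔ index [51, 100].
51 + (164.30−92.79)·(100−51)/(182.66−92.79) = 51 + 71.51·49/89.87 ≈ 89.99, so AQI = 90.
SO₂: row 186–304 (AQI 151–200). (200−151)·(298−186)/(304−186) + 151 = 49·112/118 + 151 ≈ 197.51 → 198.
Sub-indices: NO₂→58, PM2.5→109, PM10→90, SO₂→198. Ranked high→low: 198, 109, 90, 58. Second-highest sub-index = 109.

109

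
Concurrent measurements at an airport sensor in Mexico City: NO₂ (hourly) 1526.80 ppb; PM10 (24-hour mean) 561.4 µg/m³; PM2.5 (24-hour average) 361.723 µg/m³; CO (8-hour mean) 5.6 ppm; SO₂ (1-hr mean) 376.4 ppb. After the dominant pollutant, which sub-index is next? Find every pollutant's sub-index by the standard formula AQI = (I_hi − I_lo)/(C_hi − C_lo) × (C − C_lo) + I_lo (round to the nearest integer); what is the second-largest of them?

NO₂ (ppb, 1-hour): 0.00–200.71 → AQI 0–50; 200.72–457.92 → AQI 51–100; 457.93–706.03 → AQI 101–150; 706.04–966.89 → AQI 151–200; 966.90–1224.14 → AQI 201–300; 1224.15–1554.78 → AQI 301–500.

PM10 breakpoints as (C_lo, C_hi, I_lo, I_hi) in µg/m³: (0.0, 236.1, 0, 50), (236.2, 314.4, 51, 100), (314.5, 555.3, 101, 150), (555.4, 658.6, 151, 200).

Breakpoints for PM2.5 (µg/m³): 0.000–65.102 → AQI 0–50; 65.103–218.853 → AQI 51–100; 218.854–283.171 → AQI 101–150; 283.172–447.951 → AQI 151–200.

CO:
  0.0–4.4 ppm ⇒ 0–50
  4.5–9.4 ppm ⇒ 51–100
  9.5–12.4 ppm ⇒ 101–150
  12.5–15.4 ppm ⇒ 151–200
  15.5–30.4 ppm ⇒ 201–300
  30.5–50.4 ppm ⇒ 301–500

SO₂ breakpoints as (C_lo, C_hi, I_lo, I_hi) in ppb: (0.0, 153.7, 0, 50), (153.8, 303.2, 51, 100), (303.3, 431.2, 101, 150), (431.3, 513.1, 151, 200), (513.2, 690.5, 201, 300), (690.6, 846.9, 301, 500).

NO₂: 1526.80 lies in 1224.15–1554.78, so I_lo=301, I_hi=500, C_lo=1224.15, C_hi=1554.78.
(500−301)/(1554.78−1224.15) × (1526.80−1224.15) + 301 = 199/330.63 × 302.65 + 301 ≈ 483.16 → 483.
PM10: row 555.4–658.6 (AQI 151–200). (200−151)·(561.4−555.4)/(658.6−555.4) + 151 = 49·6.0/103.2 + 151 ≈ 153.85 → 154.
PM2.5: 361.723 lies in 283.172–447.951, so I_lo=151, I_hi=200, C_lo=283.172, C_hi=447.951.
(200−151)/(447.951−283.172) × (361.723−283.172) + 151 = 49/164.779 × 78.551 + 151 ≈ 174.36 → 174.
CO 5.6: bracket 4.5–9.4 → index 51–100; slope 49/4.9, offset 1.1.
AQI = 51 + 49/4.9·1.1 ≈ 62.00 ⇒ 62.
SO₂: 376.4 ∈ [303.3, 431.2] ↔ index [101, 150].
101 + (376.4−303.3)·(150−101)/(431.2−303.3) = 101 + 73.1·49/127.9 ≈ 129.01, so AQI = 129.
Sub-indices: NO₂→483, PM10→154, PM2.5→174, CO→62, SO₂→129. Ranked high→low: 483, 174, 154, 129, 62. Second-highest sub-index = 174.

174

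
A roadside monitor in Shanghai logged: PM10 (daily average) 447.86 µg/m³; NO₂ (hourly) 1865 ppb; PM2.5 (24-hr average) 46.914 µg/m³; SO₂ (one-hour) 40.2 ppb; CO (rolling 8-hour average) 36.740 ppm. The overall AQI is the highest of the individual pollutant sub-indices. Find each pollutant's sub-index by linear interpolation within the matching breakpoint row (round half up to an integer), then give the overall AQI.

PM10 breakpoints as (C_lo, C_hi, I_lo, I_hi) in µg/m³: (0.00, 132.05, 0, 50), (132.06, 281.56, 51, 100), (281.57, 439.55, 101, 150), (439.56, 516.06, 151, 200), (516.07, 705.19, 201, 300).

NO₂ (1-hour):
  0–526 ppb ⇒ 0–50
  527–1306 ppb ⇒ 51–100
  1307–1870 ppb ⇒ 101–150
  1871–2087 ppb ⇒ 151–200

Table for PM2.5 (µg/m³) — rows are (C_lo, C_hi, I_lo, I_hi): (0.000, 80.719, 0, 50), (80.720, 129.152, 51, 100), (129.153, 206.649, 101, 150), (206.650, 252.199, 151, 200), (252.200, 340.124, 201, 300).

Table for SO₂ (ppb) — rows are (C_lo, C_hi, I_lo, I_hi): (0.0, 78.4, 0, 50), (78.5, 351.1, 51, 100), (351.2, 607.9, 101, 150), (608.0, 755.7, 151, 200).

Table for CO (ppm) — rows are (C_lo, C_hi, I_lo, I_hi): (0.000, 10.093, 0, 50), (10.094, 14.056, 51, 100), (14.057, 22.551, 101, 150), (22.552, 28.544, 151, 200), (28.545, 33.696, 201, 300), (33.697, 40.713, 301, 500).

PM10: 447.86 lies in 439.56–516.06, so I_lo=151, I_hi=200, C_lo=439.56, C_hi=516.06.
(200−151)/(516.06−439.56) × (447.86−439.56) + 151 = 49/76.50 × 8.30 + 151 ≈ 156.32 → 156.
NO₂: 1865 lies in 1307–1870, so I_lo=101, I_hi=150, C_lo=1307, C_hi=1870.
(150−101)/(1870−1307) × (1865−1307) + 101 = 49/563 × 558 + 101 ≈ 149.56 → 150.
PM2.5 46.914: bracket 0.000–80.719 → index 0–50; slope 50/80.719, offset 46.914.
AQI = 0 + 50/80.719·46.914 ≈ 29.06 ⇒ 29.
SO₂ 40.2: bracket 0.0–78.4 → index 0–50; slope 50/78.4, offset 40.2.
AQI = 0 + 50/78.4·40.2 ≈ 25.64 ⇒ 26.
CO: row 33.697–40.713 (AQI 301–500). (500−301)·(36.740−33.697)/(40.713−33.697) + 301 = 199·3.043/7.016 + 301 ≈ 387.31 → 387.
Sub-indices: PM10→156, NO₂→150, PM2.5→29, SO₂→26, CO→387. Overall AQI = max = 387; dominant pollutant is CO.

387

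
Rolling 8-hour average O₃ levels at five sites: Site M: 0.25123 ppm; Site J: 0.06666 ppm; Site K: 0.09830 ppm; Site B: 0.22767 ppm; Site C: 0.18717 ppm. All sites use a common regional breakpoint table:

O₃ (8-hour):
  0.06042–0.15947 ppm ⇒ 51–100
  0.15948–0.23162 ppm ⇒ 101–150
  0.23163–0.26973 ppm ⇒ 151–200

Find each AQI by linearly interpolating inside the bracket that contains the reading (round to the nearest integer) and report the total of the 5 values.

Site M: 0.25123 lies in 0.23163–0.26973, so I_lo=151, I_hi=200, C_lo=0.23163, C_hi=0.26973.
(200−151)/(0.26973−0.23163) × (0.25123−0.23163) + 151 = 49/0.03810 × 0.01960 + 151 ≈ 176.21 → 176.
Site J: row 0.06042–0.15947 (AQI 51–100). (100−51)·(0.06666−0.06042)/(0.15947−0.06042) + 51 = 49·0.00624/0.09905 + 51 ≈ 54.09 → 54.
Site K: 0.09830 lies in 0.06042–0.15947, so I_lo=51, I_hi=100, C_lo=0.06042, C_hi=0.15947.
(100−51)/(0.15947−0.06042) × (0.09830−0.06042) + 51 = 49/0.09905 × 0.03788 + 51 ≈ 69.74 → 70.
Site B: row 0.15948–0.23162 (AQI 101–150). (150−101)·(0.22767−0.15948)/(0.23162−0.15948) + 101 = 49·0.06819/0.07214 + 101 ≈ 147.32 → 147.
Site C: row 0.15948–0.23162 (AQI 101–150). (150−101)·(0.18717−0.15948)/(0.23162−0.15948) + 101 = 49·0.02769/0.07214 + 101 ≈ 119.81 → 120.
AQIs: Site M=176, Site J=54, Site K=70, Site B=147, Site C=120. Sum = 176 + 54 + 70 + 147 + 120 = 567.

567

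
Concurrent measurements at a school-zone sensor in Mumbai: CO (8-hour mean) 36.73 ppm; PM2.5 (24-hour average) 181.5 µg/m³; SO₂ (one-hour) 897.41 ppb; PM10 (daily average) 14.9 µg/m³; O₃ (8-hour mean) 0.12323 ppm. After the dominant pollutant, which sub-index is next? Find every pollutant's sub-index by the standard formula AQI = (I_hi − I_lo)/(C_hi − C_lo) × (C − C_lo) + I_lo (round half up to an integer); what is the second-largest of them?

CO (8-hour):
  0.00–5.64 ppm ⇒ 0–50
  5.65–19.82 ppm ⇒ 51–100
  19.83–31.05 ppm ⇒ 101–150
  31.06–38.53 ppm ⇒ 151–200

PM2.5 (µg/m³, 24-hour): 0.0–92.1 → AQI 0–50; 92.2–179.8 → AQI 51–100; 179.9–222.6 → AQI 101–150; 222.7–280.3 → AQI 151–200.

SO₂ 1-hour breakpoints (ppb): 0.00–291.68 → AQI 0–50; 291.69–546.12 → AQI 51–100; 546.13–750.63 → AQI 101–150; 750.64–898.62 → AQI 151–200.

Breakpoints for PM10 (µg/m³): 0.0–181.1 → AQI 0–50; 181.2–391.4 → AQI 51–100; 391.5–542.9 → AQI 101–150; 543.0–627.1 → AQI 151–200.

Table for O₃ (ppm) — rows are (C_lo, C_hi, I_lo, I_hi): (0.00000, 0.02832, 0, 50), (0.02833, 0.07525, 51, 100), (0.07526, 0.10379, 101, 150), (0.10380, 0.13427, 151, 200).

188

CO: row 31.06–38.53 (AQI 151–200). (200−151)·(36.73−31.06)/(38.53−31.06) + 151 = 49·5.67/7.47 + 151 ≈ 188.19 → 188.
PM2.5: 181.5 lies in 179.9–222.6, so I_lo=101, I_hi=150, C_lo=179.9, C_hi=222.6.
(150−101)/(222.6−179.9) × (181.5−179.9) + 101 = 49/42.7 × 1.6 + 101 ≈ 102.84 → 103.
SO₂: 897.41 lies in 750.64–898.62, so I_lo=151, I_hi=200, C_lo=750.64, C_hi=898.62.
(200−151)/(898.62−750.64) × (897.41−750.64) + 151 = 49/147.98 × 146.77 + 151 ≈ 199.60 → 200.
PM10 14.9: bracket 0.0–181.1 → index 0–50; slope 50/181.1, offset 14.9.
AQI = 0 + 50/181.1·14.9 ≈ 4.11 ⇒ 4.
O₃: row 0.10380–0.13427 (AQI 151–200). (200−151)·(0.12323−0.10380)/(0.13427−0.10380) + 151 = 49·0.01943/0.03047 + 151 ≈ 182.25 → 182.
Sub-indices: CO→188, PM2.5→103, SO₂→200, PM10→4, O₃→182. Ranked high→low: 200, 188, 182, 103, 4. Second-highest sub-index = 188.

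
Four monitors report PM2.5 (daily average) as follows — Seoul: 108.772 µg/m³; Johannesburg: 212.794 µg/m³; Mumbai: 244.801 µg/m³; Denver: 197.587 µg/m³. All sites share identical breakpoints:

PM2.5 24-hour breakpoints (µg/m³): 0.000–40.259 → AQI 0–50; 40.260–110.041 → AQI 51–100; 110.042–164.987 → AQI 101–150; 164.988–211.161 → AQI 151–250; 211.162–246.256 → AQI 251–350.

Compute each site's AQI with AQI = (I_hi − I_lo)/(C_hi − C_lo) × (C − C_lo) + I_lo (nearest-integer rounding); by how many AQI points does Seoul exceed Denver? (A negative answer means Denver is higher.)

Seoul: row 40.260–110.041 (AQI 51–100). (100−51)·(108.772−40.260)/(110.041−40.260) + 51 = 49·68.512/69.781 + 51 ≈ 99.11 → 99.
Johannesburg: 212.794 ∈ [211.162, 246.256] ↔ index [251, 350].
251 + (212.794−211.162)·(350−251)/(246.256−211.162) = 251 + 1.632·99/35.094 ≈ 255.60, so AQI = 256.
Mumbai: 244.801 ∈ [211.162, 246.256] ↔ index [251, 350].
251 + (244.801−211.162)·(350−251)/(246.256−211.162) = 251 + 33.639·99/35.094 ≈ 345.90, so AQI = 346.
Denver: 197.587 ∈ [164.988, 211.161] ↔ index [151, 250].
151 + (197.587−164.988)·(250−151)/(211.161−164.988) = 151 + 32.599·99/46.173 ≈ 220.90, so AQI = 221.
AQIs: Seoul=99, Johannesburg=256, Mumbai=346, Denver=221. Seoul (99) − Denver (221) = -122.

-122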